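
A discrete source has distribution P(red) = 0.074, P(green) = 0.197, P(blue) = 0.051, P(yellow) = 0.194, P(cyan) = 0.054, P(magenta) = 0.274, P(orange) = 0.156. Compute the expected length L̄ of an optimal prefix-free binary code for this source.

2.619 bits/symbol

Repeatedly combine the two least-probable nodes; the expected code length is the sum of the merged weights.
merge 51/1000 + 27/500 → 21/200
merge 37/500 + 21/200 → 179/1000
merge 39/250 + 179/1000 → 67/200
merge 97/500 + 197/1000 → 391/1000
merge 137/500 + 67/200 → 609/1000
merge 391/1000 + 609/1000 → 1
L = 21/200 + 179/1000 + 67/200 + 391/1000 + 609/1000 + 1 = 2619/1000 = 2.619 bits/symbol.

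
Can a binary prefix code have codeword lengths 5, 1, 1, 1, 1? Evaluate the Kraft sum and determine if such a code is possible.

With common denominator 2^5 = 32: Σ 2^(−ℓᵢ) = 1/32 + 16/32 + 16/32 + 16/32 + 16/32 = 65/32 = 2.03125.
Kraft's inequality requires Σ ≤ 1; here Σ = 2.03125 > 1, so no such prefix code exists.

2.03125; no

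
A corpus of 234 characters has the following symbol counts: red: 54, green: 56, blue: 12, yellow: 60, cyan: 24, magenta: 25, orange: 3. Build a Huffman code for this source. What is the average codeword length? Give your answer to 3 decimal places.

2.504 bits/symbol

Probabilities are the counts divided by 234.
Repeatedly combine the two least-probable nodes; the expected code length is the sum of the merged weights.
merge 1/78 + 2/39 → 5/78
merge 5/78 + 4/39 → 1/6
merge 25/234 + 1/6 → 32/117
merge 3/13 + 28/117 → 55/117
merge 10/39 + 32/117 → 62/117
merge 55/117 + 62/117 → 1
L = 5/78 + 1/6 + 32/117 + 55/117 + 62/117 + 1 = 293/117 ≈ 2.504 bits/symbol.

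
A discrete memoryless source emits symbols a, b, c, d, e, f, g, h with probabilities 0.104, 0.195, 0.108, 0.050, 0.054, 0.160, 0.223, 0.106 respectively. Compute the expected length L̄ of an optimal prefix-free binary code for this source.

2.881 bits/symbol

Repeatedly combine the two least-probable nodes; the expected code length is the sum of the merged weights.
merge 1/20 + 27/500 → 13/125
merge 13/125 + 13/125 → 26/125
merge 53/500 + 27/250 → 107/500
merge 4/25 + 39/200 → 71/200
merge 26/125 + 107/500 → 211/500
merge 223/1000 + 71/200 → 289/500
merge 211/500 + 289/500 → 1
L = 13/125 + 26/125 + 107/500 + 71/200 + 211/500 + 289/500 + 1 = 2881/1000 = 2.881 bits/symbol.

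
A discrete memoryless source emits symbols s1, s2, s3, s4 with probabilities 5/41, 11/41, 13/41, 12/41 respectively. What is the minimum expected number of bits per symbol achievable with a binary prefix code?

Repeatedly combine the two least-probable nodes; the expected code length is the sum of the merged weights.
merge 5/41 + 11/41 → 16/41
merge 12/41 + 13/41 → 25/41
merge 16/41 + 25/41 → 1
L = 16/41 + 25/41 + 1 = 2 bits/symbol.

2 bits/symbol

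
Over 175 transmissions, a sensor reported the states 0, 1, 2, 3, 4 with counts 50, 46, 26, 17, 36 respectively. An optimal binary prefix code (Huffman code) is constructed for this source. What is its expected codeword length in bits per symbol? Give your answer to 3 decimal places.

Probabilities are the counts divided by 175.
Repeatedly combine the two least-probable nodes; the expected code length is the sum of the merged weights.
merge 17/175 + 26/175 → 43/175
merge 36/175 + 43/175 → 79/175
merge 46/175 + 2/7 → 96/175
merge 79/175 + 96/175 → 1
L = 43/175 + 79/175 + 96/175 + 1 = 393/175 ≈ 2.246 bits/symbol.

2.246 bits/symbol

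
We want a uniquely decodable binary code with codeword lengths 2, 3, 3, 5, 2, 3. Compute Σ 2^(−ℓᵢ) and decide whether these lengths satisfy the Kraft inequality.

With common denominator 2^5 = 32: Σ 2^(−ℓᵢ) = 8/32 + 4/32 + 4/32 + 1/32 + 8/32 + 4/32 = 29/32 = 0.90625.
Kraft's inequality requires Σ ≤ 1; here Σ = 0.90625 ≤ 1, so such a prefix code exists.

0.90625; yes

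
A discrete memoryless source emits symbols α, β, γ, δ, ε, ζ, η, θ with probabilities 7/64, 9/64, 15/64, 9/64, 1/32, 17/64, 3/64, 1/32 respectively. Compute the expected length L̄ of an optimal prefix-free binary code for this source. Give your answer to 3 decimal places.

2.672 bits/symbol

Repeatedly combine the two least-probable nodes; the expected code length is the sum of the merged weights.
merge 1/32 + 1/32 → 1/16
merge 3/64 + 1/16 → 7/64
merge 7/64 + 7/64 → 7/32
merge 9/64 + 9/64 → 9/32
merge 7/32 + 15/64 → 29/64
merge 17/64 + 9/32 → 35/64
merge 29/64 + 35/64 → 1
L = 1/16 + 7/64 + 7/32 + 9/32 + 29/64 + 35/64 + 1 = 171/64 ≈ 2.672 bits/symbol.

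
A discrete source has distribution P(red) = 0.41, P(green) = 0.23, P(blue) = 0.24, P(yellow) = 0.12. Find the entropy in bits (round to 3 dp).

H = −Σ pᵢ log₂ pᵢ.
−0.41·log₂(0.41) = 0.5274
−0.23·log₂(0.23) = 0.4877
−0.24·log₂(0.24) = 0.4941
−0.12·log₂(0.12) = 0.3671
Sum ≈ 1.8763 → 1.876 bits.

1.876 bits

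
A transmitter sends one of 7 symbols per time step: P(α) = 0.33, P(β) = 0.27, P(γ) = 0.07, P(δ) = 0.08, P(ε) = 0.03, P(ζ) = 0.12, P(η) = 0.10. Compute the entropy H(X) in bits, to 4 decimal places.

2.4489 bits

H = −Σ pᵢ log₂ pᵢ.
−0.33·log₂(0.33) = 0.5278
−0.27·log₂(0.27) = 0.5100
−0.07·log₂(0.07) = 0.2686
−0.08·log₂(0.08) = 0.2915
−0.03·log₂(0.03) = 0.1518
−0.12·log₂(0.12) = 0.3671
−0.10·log₂(0.10) = 0.3322
Sum ≈ 2.4489 → 2.4489 bits.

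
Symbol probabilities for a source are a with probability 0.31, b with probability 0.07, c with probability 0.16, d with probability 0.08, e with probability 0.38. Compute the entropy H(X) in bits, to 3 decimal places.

H = −Σ pᵢ log₂ pᵢ.
−0.31·log₂(0.31) = 0.5238
−0.07·log₂(0.07) = 0.2686
−0.16·log₂(0.16) = 0.4230
−0.08·log₂(0.08) = 0.2915
−0.38·log₂(0.38) = 0.5305
Sum ≈ 2.0373 → 2.037 bits.

2.037 bits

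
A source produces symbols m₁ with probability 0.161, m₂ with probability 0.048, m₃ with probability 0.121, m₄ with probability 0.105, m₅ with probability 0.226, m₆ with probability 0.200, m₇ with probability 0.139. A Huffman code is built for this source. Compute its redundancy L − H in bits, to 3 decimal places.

0.037 bits

Entropy H = −Σ p log₂ p ≈ 2.6896 bits.
Huffman merges: 6/125+21/200→153/1000; 121/1000+139/1000→13/50; 153/1000+161/1000→157/500; 1/5+113/500→213/500; 13/50+157/500→287/500; 213/500+287/500→1. L = 2727/1000 ≈ 2.7270.
L − H = 2.7270 − 2.6896 = 0.037 bits.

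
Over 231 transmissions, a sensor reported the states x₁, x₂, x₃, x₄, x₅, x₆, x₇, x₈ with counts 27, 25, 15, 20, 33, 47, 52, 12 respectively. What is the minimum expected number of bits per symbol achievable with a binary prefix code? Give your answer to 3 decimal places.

Probabilities are the counts divided by 231.
Repeatedly combine the two least-probable nodes; the expected code length is the sum of the merged weights.
merge 4/77 + 5/77 → 9/77
merge 20/231 + 25/231 → 15/77
merge 9/77 + 9/77 → 18/77
merge 1/7 + 15/77 → 26/77
merge 47/231 + 52/231 → 3/7
merge 18/77 + 26/77 → 4/7
merge 3/7 + 4/7 → 1
L = 9/77 + 15/77 + 18/77 + 26/77 + 3/7 + 4/7 + 1 = 222/77 ≈ 2.883 bits/symbol.

2.883 bits/symbol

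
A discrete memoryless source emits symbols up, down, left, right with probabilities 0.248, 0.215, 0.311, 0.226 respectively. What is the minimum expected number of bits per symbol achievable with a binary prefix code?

2 bits/symbol

Repeatedly combine the two least-probable nodes; the expected code length is the sum of the merged weights.
merge 43/200 + 113/500 → 441/1000
merge 31/125 + 311/1000 → 559/1000
merge 441/1000 + 559/1000 → 1
L = 441/1000 + 559/1000 + 1 = 2 bits/symbol.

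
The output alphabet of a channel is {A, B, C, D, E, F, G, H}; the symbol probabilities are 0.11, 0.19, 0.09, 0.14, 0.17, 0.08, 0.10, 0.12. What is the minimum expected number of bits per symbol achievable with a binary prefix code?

Repeatedly combine the two least-probable nodes; the expected code length is the sum of the merged weights.
merge 2/25 + 9/100 → 17/100
merge 1/10 + 11/100 → 21/100
merge 3/25 + 7/50 → 13/50
merge 17/100 + 17/100 → 17/50
merge 19/100 + 21/100 → 2/5
merge 13/50 + 17/50 → 3/5
merge 2/5 + 3/5 → 1
L = 17/100 + 21/100 + 13/50 + 17/50 + 2/5 + 3/5 + 1 = 149/50 = 2.98 bits/symbol.

2.98 bits/symbol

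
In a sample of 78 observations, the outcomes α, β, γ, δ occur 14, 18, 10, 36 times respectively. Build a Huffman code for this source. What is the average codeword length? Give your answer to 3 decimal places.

1.846 bits/symbol

Probabilities are the counts divided by 78.
Repeatedly combine the two least-probable nodes; the expected code length is the sum of the merged weights.
merge 5/39 + 7/39 → 4/13
merge 3/13 + 4/13 → 7/13
merge 6/13 + 7/13 → 1
L = 4/13 + 7/13 + 1 = 24/13 ≈ 1.846 bits/symbol.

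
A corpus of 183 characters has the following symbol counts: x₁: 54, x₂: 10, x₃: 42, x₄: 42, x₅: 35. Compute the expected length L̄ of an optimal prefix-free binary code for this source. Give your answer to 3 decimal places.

Probabilities are the counts divided by 183.
Repeatedly combine the two least-probable nodes; the expected code length is the sum of the merged weights.
merge 10/183 + 35/183 → 15/61
merge 14/61 + 14/61 → 28/61
merge 15/61 + 18/61 → 33/61
merge 28/61 + 33/61 → 1
L = 15/61 + 28/61 + 33/61 + 1 = 137/61 ≈ 2.246 bits/symbol.

2.246 bits/symbol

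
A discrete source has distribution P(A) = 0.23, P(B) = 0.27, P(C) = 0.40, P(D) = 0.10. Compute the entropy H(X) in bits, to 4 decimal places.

H = −Σ pᵢ log₂ pᵢ.
−0.23·log₂(0.23) = 0.4877
−0.27·log₂(0.27) = 0.5100
−0.40·log₂(0.40) = 0.5288
−0.10·log₂(0.10) = 0.3322
Sum ≈ 1.8587 → 1.8587 bits.

1.8587 bits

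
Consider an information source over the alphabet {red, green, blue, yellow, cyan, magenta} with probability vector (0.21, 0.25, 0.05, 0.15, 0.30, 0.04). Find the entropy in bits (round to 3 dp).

H = −Σ pᵢ log₂ pᵢ.
−0.21·log₂(0.21) = 0.4728
−0.25·log₂(0.25) = 0.5000
−0.05·log₂(0.05) = 0.2161
−0.15·log₂(0.15) = 0.4105
−0.30·log₂(0.30) = 0.5211
−0.04·log₂(0.04) = 0.1858
Sum ≈ 2.3063 → 2.306 bits.

2.306 bits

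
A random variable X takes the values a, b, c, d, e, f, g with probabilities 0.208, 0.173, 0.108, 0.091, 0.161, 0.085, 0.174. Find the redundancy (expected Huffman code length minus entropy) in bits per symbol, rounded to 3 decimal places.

Entropy H = −Σ p log₂ p ≈ 2.7360 bits.
Huffman merges: 17/200+91/1000→22/125; 27/250+161/1000→269/1000; 173/1000+87/500→347/1000; 22/125+26/125→48/125; 269/1000+347/1000→77/125; 48/125+77/125→1. L = 349/125 ≈ 2.7920.
L − H = 2.7920 − 2.7360 = 0.056 bits.

0.056 bits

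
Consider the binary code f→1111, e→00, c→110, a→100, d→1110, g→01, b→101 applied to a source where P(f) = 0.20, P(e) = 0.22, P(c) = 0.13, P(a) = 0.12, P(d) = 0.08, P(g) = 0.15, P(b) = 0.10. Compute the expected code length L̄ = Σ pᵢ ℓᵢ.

2.91 bits/symbol

L̄ = Σ pᵢ·ℓᵢ = 0.20·4 + 0.22·2 + 0.13·3 + 0.12·3 + 0.08·4 + 0.15·2 + 0.10·3 = 2.91 bits/symbol.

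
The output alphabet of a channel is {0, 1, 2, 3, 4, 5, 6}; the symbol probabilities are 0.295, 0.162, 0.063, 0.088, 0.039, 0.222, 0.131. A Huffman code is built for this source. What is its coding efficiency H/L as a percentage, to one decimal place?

Entropy H = −Σ p log₂ p ≈ 2.5535 bits.
Huffman merges: 39/1000+63/1000→51/500; 11/125+51/500→19/100; 131/1000+81/500→293/1000; 19/100+111/500→103/250; 293/1000+59/200→147/250; 103/250+147/250→1. L = 517/200 ≈ 2.5850.
Efficiency = H/L = 2.5535/2.5850 = 98.8%.

98.8%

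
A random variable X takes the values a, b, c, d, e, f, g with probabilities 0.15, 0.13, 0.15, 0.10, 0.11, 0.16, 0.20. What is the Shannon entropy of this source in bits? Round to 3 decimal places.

2.774 bits

H = −Σ pᵢ log₂ pᵢ.
−0.15·log₂(0.15) = 0.4105
−0.13·log₂(0.13) = 0.3826
−0.15·log₂(0.15) = 0.4105
−0.10·log₂(0.10) = 0.3322
−0.11·log₂(0.11) = 0.3503
−0.16·log₂(0.16) = 0.4230
−0.20·log₂(0.20) = 0.4644
Sum ≈ 2.7736 → 2.774 bits.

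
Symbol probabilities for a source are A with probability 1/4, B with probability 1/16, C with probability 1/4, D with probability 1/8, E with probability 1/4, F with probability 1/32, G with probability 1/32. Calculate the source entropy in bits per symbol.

2.4375 bits

Each probability is a power of 1/2, so log₂(1/p) is an integer.
H = Σ p·log₂(1/p) = 1/4·2 + 1/16·4 + 1/4·2 + 1/8·3 + 1/4·2 + 1/32·5 + 1/32·5 = 2.4375 bits.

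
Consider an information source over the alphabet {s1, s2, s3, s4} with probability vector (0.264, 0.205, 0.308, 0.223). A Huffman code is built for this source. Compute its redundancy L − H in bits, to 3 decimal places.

Entropy H = −Σ p log₂ p ≈ 1.9820 bits.
Huffman merges: 41/200+223/1000→107/250; 33/125+77/250→143/250; 107/250+143/250→1. L = 2 ≈ 2.0000.
L − H = 2.0000 − 1.9820 = 0.018 bits.

0.018 bits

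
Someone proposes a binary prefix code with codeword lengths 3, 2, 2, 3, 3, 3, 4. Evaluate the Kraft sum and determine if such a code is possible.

With common denominator 2^4 = 16: Σ 2^(−ℓᵢ) = 2/16 + 4/16 + 4/16 + 2/16 + 2/16 + 2/16 + 1/16 = 17/16 = 1.0625.
Kraft's inequality requires Σ ≤ 1; here Σ = 1.0625 > 1, so no such prefix code exists.

1.0625; no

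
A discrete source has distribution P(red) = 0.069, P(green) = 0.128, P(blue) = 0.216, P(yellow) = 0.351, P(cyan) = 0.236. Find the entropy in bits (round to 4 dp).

2.1451 bits

H = −Σ pᵢ log₂ pᵢ.
−0.069·log₂(0.069) = 0.2662
−0.128·log₂(0.128) = 0.3796
−0.216·log₂(0.216) = 0.4776
−0.351·log₂(0.351) = 0.5302
−0.236·log₂(0.236) = 0.4916
Sum ≈ 2.1451 → 2.1451 bits.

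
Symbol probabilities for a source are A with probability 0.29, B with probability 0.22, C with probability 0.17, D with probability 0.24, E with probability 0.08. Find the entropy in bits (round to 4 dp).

H = −Σ pᵢ log₂ pᵢ.
−0.29·log₂(0.29) = 0.5179
−0.22·log₂(0.22) = 0.4806
−0.17·log₂(0.17) = 0.4346
−0.24·log₂(0.24) = 0.4941
−0.08·log₂(0.08) = 0.2915
Sum ≈ 2.2187 → 2.2187 bits.

2.2187 bits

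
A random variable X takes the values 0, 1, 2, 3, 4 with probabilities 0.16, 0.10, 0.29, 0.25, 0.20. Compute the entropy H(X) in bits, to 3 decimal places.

H = −Σ pᵢ log₂ pᵢ.
−0.16·log₂(0.16) = 0.4230
−0.10·log₂(0.10) = 0.3322
−0.29·log₂(0.29) = 0.5179
−0.25·log₂(0.25) = 0.5000
−0.20·log₂(0.20) = 0.4644
Sum ≈ 2.2375 → 2.237 bits.

2.237 bits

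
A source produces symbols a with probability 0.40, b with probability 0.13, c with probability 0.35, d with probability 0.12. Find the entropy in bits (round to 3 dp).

1.809 bits

H = −Σ pᵢ log₂ pᵢ.
−0.40·log₂(0.40) = 0.5288
−0.13·log₂(0.13) = 0.3826
−0.35·log₂(0.35) = 0.5301
−0.12·log₂(0.12) = 0.3671
Sum ≈ 1.8086 → 1.809 bits.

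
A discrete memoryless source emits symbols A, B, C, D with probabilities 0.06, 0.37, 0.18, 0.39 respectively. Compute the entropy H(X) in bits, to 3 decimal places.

H = −Σ pᵢ log₂ pᵢ.
−0.06·log₂(0.06) = 0.2435
−0.37·log₂(0.37) = 0.5307
−0.18·log₂(0.18) = 0.4453
−0.39·log₂(0.39) = 0.5298
Sum ≈ 1.7494 → 1.749 bits.

1.749 bits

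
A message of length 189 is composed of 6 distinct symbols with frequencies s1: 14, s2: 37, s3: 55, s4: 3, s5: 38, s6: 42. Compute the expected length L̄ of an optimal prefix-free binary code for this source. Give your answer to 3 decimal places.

Probabilities are the counts divided by 189.
Repeatedly combine the two least-probable nodes; the expected code length is the sum of the merged weights.
merge 1/63 + 2/27 → 17/189
merge 17/189 + 37/189 → 2/7
merge 38/189 + 2/9 → 80/189
merge 2/7 + 55/189 → 109/189
merge 80/189 + 109/189 → 1
L = 17/189 + 2/7 + 80/189 + 109/189 + 1 = 449/189 ≈ 2.376 bits/symbol.

2.376 bits/symbol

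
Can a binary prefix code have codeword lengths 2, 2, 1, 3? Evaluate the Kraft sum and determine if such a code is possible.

With common denominator 2^3 = 8: Σ 2^(−ℓᵢ) = 2/8 + 2/8 + 4/8 + 1/8 = 9/8 = 1.125.
Kraft's inequality requires Σ ≤ 1; here Σ = 1.125 > 1, so no such prefix code exists.

1.125; no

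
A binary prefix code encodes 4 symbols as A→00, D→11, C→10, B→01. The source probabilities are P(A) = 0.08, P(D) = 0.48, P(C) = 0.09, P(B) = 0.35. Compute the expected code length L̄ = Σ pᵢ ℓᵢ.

L̄ = Σ pᵢ·ℓᵢ = 0.08·2 + 0.48·2 + 0.09·2 + 0.35·2 = 2 bits/symbol.

2 bits/symbol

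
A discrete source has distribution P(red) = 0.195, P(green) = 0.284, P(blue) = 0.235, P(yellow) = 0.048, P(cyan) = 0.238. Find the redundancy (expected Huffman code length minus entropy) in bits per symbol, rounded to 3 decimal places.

0.073 bits

Entropy H = −Σ p log₂ p ≈ 2.1698 bits.
Huffman merges: 6/125+39/200→243/1000; 47/200+119/500→473/1000; 243/1000+71/250→527/1000; 473/1000+527/1000→1. L = 2243/1000 ≈ 2.2430.
L − H = 2.2430 − 2.1698 = 0.073 bits.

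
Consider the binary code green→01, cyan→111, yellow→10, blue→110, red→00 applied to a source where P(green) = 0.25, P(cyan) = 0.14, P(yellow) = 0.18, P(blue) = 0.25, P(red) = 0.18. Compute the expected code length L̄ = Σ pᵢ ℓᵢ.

2.39 bits/symbol

L̄ = Σ pᵢ·ℓᵢ = 0.25·2 + 0.14·3 + 0.18·2 + 0.25·3 + 0.18·2 = 2.39 bits/symbol.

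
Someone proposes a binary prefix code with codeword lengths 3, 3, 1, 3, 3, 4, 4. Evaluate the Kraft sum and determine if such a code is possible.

1.125; no

With common denominator 2^4 = 16: Σ 2^(−ℓᵢ) = 2/16 + 2/16 + 8/16 + 2/16 + 2/16 + 1/16 + 1/16 = 18/16 = 1.125.
Kraft's inequality requires Σ ≤ 1; here Σ = 1.125 > 1, so no such prefix code exists.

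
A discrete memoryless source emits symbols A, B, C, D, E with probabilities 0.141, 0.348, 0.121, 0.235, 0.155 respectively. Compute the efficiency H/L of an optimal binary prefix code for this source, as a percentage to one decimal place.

97.5%

Entropy H = −Σ p log₂ p ≈ 2.2050 bits.
Huffman merges: 121/1000+141/1000→131/500; 31/200+47/200→39/100; 131/500+87/250→61/100; 39/100+61/100→1. L = 1131/500 ≈ 2.2620.
Efficiency = H/L = 2.2050/2.2620 = 97.5%.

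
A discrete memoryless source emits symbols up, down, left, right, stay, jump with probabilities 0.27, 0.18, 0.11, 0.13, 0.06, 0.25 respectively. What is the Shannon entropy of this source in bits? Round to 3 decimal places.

H = −Σ pᵢ log₂ pᵢ.
−0.27·log₂(0.27) = 0.5100
−0.18·log₂(0.18) = 0.4453
−0.11·log₂(0.11) = 0.3503
−0.13·log₂(0.13) = 0.3826
−0.06·log₂(0.06) = 0.2435
−0.25·log₂(0.25) = 0.5000
Sum ≈ 2.4318 → 2.432 bits.

2.432 bits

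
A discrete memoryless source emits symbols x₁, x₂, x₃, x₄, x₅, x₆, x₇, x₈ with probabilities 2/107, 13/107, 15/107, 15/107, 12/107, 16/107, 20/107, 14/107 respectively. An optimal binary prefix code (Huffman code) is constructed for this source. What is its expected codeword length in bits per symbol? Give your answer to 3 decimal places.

Repeatedly combine the two least-probable nodes; the expected code length is the sum of the merged weights.
merge 2/107 + 12/107 → 14/107
merge 13/107 + 14/107 → 27/107
merge 14/107 + 15/107 → 29/107
merge 15/107 + 16/107 → 31/107
merge 20/107 + 27/107 → 47/107
merge 29/107 + 31/107 → 60/107
merge 47/107 + 60/107 → 1
L = 14/107 + 27/107 + 29/107 + 31/107 + 47/107 + 60/107 + 1 = 315/107 ≈ 2.944 bits/symbol.

2.944 bits/symbol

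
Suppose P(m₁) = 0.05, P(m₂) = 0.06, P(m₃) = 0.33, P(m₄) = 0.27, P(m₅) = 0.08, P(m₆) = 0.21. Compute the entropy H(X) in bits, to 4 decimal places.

2.2618 bits

H = −Σ pᵢ log₂ pᵢ.
−0.05·log₂(0.05) = 0.2161
−0.06·log₂(0.06) = 0.2435
−0.33·log₂(0.33) = 0.5278
−0.27·log₂(0.27) = 0.5100
−0.08·log₂(0.08) = 0.2915
−0.21·log₂(0.21) = 0.4728
Sum ≈ 2.2618 → 2.2618 bits.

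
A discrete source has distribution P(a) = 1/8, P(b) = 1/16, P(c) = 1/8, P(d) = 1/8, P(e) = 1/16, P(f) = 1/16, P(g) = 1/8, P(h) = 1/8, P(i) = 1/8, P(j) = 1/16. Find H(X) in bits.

Each probability is a power of 1/2, so log₂(1/p) is an integer.
H = Σ p·log₂(1/p) = 1/8·3 + 1/16·4 + 1/8·3 + 1/8·3 + 1/16·4 + 1/16·4 + 1/8·3 + 1/8·3 + 1/8·3 + 1/16·4 = 3.25 bits.

3.25 bits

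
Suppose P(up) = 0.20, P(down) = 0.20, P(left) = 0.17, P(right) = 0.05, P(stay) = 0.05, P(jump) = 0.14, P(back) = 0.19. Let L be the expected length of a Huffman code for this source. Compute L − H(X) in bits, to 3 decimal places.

Entropy H = −Σ p log₂ p ≈ 2.6479 bits.
Huffman merges: 1/20+1/20→1/10; 1/10+7/50→6/25; 17/100+19/100→9/25; 1/5+1/5→2/5; 6/25+9/25→3/5; 2/5+3/5→1. L = 27/10 ≈ 2.7000.
L − H = 2.7000 − 2.6479 = 0.052 bits.

0.052 bits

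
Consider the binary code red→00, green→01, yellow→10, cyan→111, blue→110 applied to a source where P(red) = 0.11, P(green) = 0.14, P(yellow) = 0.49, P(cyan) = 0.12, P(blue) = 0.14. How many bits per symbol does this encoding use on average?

2.26 bits/symbol

L̄ = Σ pᵢ·ℓᵢ = 0.11·2 + 0.14·2 + 0.49·2 + 0.12·3 + 0.14·3 = 2.26 bits/symbol.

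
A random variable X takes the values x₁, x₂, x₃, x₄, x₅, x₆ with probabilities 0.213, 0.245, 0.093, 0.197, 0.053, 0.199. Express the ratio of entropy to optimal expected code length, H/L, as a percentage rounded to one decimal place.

98.1%

Entropy H = −Σ p log₂ p ≈ 2.4409 bits.
Huffman merges: 53/1000+93/1000→73/500; 73/500+197/1000→343/1000; 199/1000+213/1000→103/250; 49/200+343/1000→147/250; 103/250+147/250→1. L = 2489/1000 ≈ 2.4890.
Efficiency = H/L = 2.4409/2.4890 = 98.1%.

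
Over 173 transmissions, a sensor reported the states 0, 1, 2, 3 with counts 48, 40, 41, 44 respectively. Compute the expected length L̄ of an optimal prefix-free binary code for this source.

2 bits/symbol

Probabilities are the counts divided by 173.
Repeatedly combine the two least-probable nodes; the expected code length is the sum of the merged weights.
merge 40/173 + 41/173 → 81/173
merge 44/173 + 48/173 → 92/173
merge 81/173 + 92/173 → 1
L = 81/173 + 92/173 + 1 = 2 bits/symbol.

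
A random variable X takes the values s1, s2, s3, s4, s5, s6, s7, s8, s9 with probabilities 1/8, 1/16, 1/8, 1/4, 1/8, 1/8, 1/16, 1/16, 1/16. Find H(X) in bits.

3 bits

Each probability is a power of 1/2, so log₂(1/p) is an integer.
H = Σ p·log₂(1/p) = 1/8·3 + 1/16·4 + 1/8·3 + 1/4·2 + 1/8·3 + 1/8·3 + 1/16·4 + 1/16·4 + 1/16·4 = 3 bits.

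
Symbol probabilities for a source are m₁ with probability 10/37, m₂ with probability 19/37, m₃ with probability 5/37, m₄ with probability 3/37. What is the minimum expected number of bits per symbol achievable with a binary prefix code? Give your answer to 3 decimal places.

Repeatedly combine the two least-probable nodes; the expected code length is the sum of the merged weights.
merge 3/37 + 5/37 → 8/37
merge 8/37 + 10/37 → 18/37
merge 18/37 + 19/37 → 1
L = 8/37 + 18/37 + 1 = 63/37 ≈ 1.703 bits/symbol.

1.703 bits/symbol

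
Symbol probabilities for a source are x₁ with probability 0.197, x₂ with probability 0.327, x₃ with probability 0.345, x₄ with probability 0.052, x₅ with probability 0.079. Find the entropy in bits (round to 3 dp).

2.030 bits

H = −Σ pᵢ log₂ pᵢ.
−0.197·log₂(0.197) = 0.4617
−0.327·log₂(0.327) = 0.5273
−0.345·log₂(0.345) = 0.5297
−0.052·log₂(0.052) = 0.2218
−0.079·log₂(0.079) = 0.2893
Sum ≈ 2.0298 → 2.030 bits.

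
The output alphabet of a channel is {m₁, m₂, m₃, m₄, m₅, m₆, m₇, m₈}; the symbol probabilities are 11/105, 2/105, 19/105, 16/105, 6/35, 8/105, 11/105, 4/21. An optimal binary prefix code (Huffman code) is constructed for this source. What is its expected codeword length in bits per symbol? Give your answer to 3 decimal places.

Repeatedly combine the two least-probable nodes; the expected code length is the sum of the merged weights.
merge 2/105 + 8/105 → 2/21
merge 2/21 + 11/105 → 1/5
merge 11/105 + 16/105 → 9/35
merge 6/35 + 19/105 → 37/105
merge 4/21 + 1/5 → 41/105
merge 9/35 + 37/105 → 64/105
merge 41/105 + 64/105 → 1
L = 2/21 + 1/5 + 9/35 + 37/105 + 41/105 + 64/105 + 1 = 61/21 ≈ 2.905 bits/symbol.

2.905 bits/symbol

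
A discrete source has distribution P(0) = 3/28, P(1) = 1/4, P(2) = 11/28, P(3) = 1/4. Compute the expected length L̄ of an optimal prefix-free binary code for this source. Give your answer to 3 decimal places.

1.964 bits/symbol

Repeatedly combine the two least-probable nodes; the expected code length is the sum of the merged weights.
merge 3/28 + 1/4 → 5/14
merge 1/4 + 5/14 → 17/28
merge 11/28 + 17/28 → 1
L = 5/14 + 17/28 + 1 = 55/28 ≈ 1.964 bits/symbol.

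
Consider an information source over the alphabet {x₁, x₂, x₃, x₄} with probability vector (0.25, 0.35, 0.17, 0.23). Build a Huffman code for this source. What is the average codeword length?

2 bits/symbol

Repeatedly combine the two least-probable nodes; the expected code length is the sum of the merged weights.
merge 17/100 + 23/100 → 2/5
merge 1/4 + 7/20 → 3/5
merge 2/5 + 3/5 → 1
L = 2/5 + 3/5 + 1 = 2 bits/symbol.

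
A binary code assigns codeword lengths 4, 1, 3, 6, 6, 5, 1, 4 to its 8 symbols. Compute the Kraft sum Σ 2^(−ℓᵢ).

With common denominator 2^6 = 64: Σ 2^(−ℓᵢ) = 4/64 + 32/64 + 8/64 + 1/64 + 1/64 + 2/64 + 32/64 + 4/64 = 84/64 = 1.3125.

1.3125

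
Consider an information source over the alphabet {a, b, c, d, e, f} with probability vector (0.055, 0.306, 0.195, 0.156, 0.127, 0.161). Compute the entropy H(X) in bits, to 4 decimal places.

2.4333 bits

H = −Σ pᵢ log₂ pᵢ.
−0.055·log₂(0.055) = 0.2301
−0.306·log₂(0.306) = 0.5228
−0.195·log₂(0.195) = 0.4599
−0.156·log₂(0.156) = 0.4181
−0.127·log₂(0.127) = 0.3781
−0.161·log₂(0.161) = 0.4242
Sum ≈ 2.4333 → 2.4333 bits.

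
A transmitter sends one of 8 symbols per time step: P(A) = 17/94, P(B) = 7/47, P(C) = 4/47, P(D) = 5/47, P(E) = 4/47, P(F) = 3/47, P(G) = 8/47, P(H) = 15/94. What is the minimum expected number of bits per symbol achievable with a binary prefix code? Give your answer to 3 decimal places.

2.968 bits/symbol

Repeatedly combine the two least-probable nodes; the expected code length is the sum of the merged weights.
merge 3/47 + 4/47 → 7/47
merge 4/47 + 5/47 → 9/47
merge 7/47 + 7/47 → 14/47
merge 15/94 + 8/47 → 31/94
merge 17/94 + 9/47 → 35/94
merge 14/47 + 31/94 → 59/94
merge 35/94 + 59/94 → 1
L = 7/47 + 9/47 + 14/47 + 31/94 + 35/94 + 59/94 + 1 = 279/94 ≈ 2.968 bits/symbol.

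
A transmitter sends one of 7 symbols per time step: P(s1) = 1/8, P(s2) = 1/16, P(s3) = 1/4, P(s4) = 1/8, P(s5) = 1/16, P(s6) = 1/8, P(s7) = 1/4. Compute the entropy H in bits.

2.625 bits

Each probability is a power of 1/2, so log₂(1/p) is an integer.
H = Σ p·log₂(1/p) = 1/8·3 + 1/16·4 + 1/4·2 + 1/8·3 + 1/16·4 + 1/8·3 + 1/4·2 = 2.625 bits.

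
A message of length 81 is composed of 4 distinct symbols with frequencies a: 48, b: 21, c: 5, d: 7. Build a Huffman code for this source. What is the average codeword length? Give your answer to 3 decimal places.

Probabilities are the counts divided by 81.
Repeatedly combine the two least-probable nodes; the expected code length is the sum of the merged weights.
merge 5/81 + 7/81 → 4/27
merge 4/27 + 7/27 → 11/27
merge 11/27 + 16/27 → 1
L = 4/27 + 11/27 + 1 = 14/9 ≈ 1.556 bits/symbol.

1.556 bits/symbol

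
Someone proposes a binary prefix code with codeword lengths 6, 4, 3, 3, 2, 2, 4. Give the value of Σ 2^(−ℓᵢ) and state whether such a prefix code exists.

With common denominator 2^6 = 64: Σ 2^(−ℓᵢ) = 1/64 + 4/64 + 8/64 + 8/64 + 16/64 + 16/64 + 4/64 = 57/64 = 0.890625.
Kraft's inequality requires Σ ≤ 1; here Σ = 0.890625 ≤ 1, so such a prefix code exists.

0.890625; yes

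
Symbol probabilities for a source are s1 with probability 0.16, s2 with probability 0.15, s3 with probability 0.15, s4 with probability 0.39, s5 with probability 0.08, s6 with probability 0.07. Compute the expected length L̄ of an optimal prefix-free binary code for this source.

Repeatedly combine the two least-probable nodes; the expected code length is the sum of the merged weights.
merge 7/100 + 2/25 → 3/20
merge 3/20 + 3/20 → 3/10
merge 3/20 + 4/25 → 31/100
merge 3/10 + 31/100 → 61/100
merge 39/100 + 61/100 → 1
L = 3/20 + 3/10 + 31/100 + 61/100 + 1 = 237/100 = 2.37 bits/symbol.

2.37 bits/symbol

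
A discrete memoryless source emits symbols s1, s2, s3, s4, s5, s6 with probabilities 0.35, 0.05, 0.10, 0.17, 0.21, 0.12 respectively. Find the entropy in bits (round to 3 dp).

2.353 bits

H = −Σ pᵢ log₂ pᵢ.
−0.35·log₂(0.35) = 0.5301
−0.05·log₂(0.05) = 0.2161
−0.10·log₂(0.10) = 0.3322
−0.17·log₂(0.17) = 0.4346
−0.21·log₂(0.21) = 0.4728
−0.12·log₂(0.12) = 0.3671
Sum ≈ 2.3529 → 2.353 bits.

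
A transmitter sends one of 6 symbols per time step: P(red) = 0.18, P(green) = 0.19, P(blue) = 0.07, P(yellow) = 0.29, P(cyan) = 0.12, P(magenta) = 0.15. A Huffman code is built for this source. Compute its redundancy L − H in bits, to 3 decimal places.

0.055 bits

Entropy H = −Σ p log₂ p ≈ 2.4646 bits.
Huffman merges: 7/100+3/25→19/100; 3/20+9/50→33/100; 19/100+19/100→19/50; 29/100+33/100→31/50; 19/50+31/50→1. L = 63/25 ≈ 2.5200.
L − H = 2.5200 − 2.4646 = 0.055 bits.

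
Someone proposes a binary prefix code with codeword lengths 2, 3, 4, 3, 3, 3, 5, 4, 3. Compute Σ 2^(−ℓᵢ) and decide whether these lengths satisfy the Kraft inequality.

With common denominator 2^5 = 32: Σ 2^(−ℓᵢ) = 8/32 + 4/32 + 2/32 + 4/32 + 4/32 + 4/32 + 1/32 + 2/32 + 4/32 = 33/32 = 1.03125.
Kraft's inequality requires Σ ≤ 1; here Σ = 1.03125 > 1, so no such prefix code exists.

1.03125; no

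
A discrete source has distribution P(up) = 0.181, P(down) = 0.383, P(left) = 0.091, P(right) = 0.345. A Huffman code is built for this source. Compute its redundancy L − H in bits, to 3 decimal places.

0.068 bits

Entropy H = −Σ p log₂ p ≈ 1.8210 bits.
Huffman merges: 91/1000+181/1000→34/125; 34/125+69/200→617/1000; 383/1000+617/1000→1. L = 1889/1000 ≈ 1.8890.
L − H = 1.8890 − 1.8210 = 0.068 bits.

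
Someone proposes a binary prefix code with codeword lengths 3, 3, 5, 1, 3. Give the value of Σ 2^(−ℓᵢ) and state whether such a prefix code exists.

With common denominator 2^5 = 32: Σ 2^(−ℓᵢ) = 4/32 + 4/32 + 1/32 + 16/32 + 4/32 = 29/32 = 0.90625.
Kraft's inequality requires Σ ≤ 1; here Σ = 0.90625 ≤ 1, so such a prefix code exists.

0.90625; yes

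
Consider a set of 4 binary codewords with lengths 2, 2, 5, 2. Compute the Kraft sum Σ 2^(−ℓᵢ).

With common denominator 2^5 = 32: Σ 2^(−ℓᵢ) = 8/32 + 8/32 + 1/32 + 8/32 = 25/32 = 0.78125.

0.78125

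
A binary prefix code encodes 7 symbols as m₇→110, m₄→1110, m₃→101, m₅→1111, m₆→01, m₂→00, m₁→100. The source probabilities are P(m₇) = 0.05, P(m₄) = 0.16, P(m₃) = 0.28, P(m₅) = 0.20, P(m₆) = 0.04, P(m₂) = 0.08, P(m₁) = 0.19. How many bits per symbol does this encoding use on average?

3.24 bits/symbol

L̄ = Σ pᵢ·ℓᵢ = 0.05·3 + 0.16·4 + 0.28·3 + 0.20·4 + 0.04·2 + 0.08·2 + 0.19·3 = 3.24 bits/symbol.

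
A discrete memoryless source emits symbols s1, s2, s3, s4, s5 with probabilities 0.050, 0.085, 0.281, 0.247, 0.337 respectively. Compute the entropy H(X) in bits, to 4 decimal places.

2.0601 bits

H = −Σ pᵢ log₂ pᵢ.
−0.050·log₂(0.050) = 0.2161
−0.085·log₂(0.085) = 0.3023
−0.281·log₂(0.281) = 0.5146
−0.247·log₂(0.247) = 0.4983
−0.337·log₂(0.337) = 0.5288
Sum ≈ 2.0601 → 2.0601 bits.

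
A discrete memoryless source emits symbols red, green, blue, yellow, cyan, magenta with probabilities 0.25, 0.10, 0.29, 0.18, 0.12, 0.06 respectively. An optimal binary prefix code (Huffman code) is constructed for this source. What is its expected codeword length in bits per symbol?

2.44 bits/symbol

Repeatedly combine the two least-probable nodes; the expected code length is the sum of the merged weights.
merge 3/50 + 1/10 → 4/25
merge 3/25 + 4/25 → 7/25
merge 9/50 + 1/4 → 43/100
merge 7/25 + 29/100 → 57/100
merge 43/100 + 57/100 → 1
L = 4/25 + 7/25 + 43/100 + 57/100 + 1 = 61/25 = 2.44 bits/symbol.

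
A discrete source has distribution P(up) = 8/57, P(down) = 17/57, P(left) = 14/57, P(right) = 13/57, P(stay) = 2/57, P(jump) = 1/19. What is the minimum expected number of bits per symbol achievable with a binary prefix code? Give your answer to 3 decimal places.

Repeatedly combine the two least-probable nodes; the expected code length is the sum of the merged weights.
merge 2/57 + 1/19 → 5/57
merge 5/57 + 8/57 → 13/57
merge 13/57 + 13/57 → 26/57
merge 14/57 + 17/57 → 31/57
merge 26/57 + 31/57 → 1
L = 5/57 + 13/57 + 26/57 + 31/57 + 1 = 44/19 ≈ 2.316 bits/symbol.

2.316 bits/symbol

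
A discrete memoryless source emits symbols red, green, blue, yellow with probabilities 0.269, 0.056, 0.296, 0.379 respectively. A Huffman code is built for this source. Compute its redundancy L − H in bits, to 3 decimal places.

0.153 bits

Entropy H = −Σ p log₂ p ≈ 1.7928 bits.
Huffman merges: 7/125+269/1000→13/40; 37/125+13/40→621/1000; 379/1000+621/1000→1. L = 973/500 ≈ 1.9460.
L − H = 1.9460 − 1.7928 = 0.153 bits.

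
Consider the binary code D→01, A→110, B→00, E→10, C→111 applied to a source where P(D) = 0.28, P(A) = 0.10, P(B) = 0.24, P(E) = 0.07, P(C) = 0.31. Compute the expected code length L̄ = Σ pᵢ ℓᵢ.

L̄ = Σ pᵢ·ℓᵢ = 0.28·2 + 0.10·3 + 0.24·2 + 0.07·2 + 0.31·3 = 2.41 bits/symbol.

2.41 bits/symbol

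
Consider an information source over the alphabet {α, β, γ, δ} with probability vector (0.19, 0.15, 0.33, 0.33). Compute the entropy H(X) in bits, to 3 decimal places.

H = −Σ pᵢ log₂ pᵢ.
−0.19·log₂(0.19) = 0.4552
−0.15·log₂(0.15) = 0.4105
−0.33·log₂(0.33) = 0.5278
−0.33·log₂(0.33) = 0.5278
Sum ≈ 1.9214 → 1.921 bits.

1.921 bits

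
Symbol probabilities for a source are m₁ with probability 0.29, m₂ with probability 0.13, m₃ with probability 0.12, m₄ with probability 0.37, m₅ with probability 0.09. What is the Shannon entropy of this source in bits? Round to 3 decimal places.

H = −Σ pᵢ log₂ pᵢ.
−0.29·log₂(0.29) = 0.5179
−0.13·log₂(0.13) = 0.3826
−0.12·log₂(0.12) = 0.3671
−0.37·log₂(0.37) = 0.5307
−0.09·log₂(0.09) = 0.3127
Sum ≈ 2.1110 → 2.111 bits.

2.111 bits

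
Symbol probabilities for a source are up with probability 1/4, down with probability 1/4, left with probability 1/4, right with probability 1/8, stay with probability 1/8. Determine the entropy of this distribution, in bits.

Each probability is a power of 1/2, so log₂(1/p) is an integer.
H = Σ p·log₂(1/p) = 1/4·2 + 1/4·2 + 1/4·2 + 1/8·3 + 1/8·3 = 2.25 bits.

2.25 bits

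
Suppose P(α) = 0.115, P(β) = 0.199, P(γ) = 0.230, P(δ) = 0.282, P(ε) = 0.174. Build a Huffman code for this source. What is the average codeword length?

Repeatedly combine the two least-probable nodes; the expected code length is the sum of the merged weights.
merge 23/200 + 87/500 → 289/1000
merge 199/1000 + 23/100 → 429/1000
merge 141/500 + 289/1000 → 571/1000
merge 429/1000 + 571/1000 → 1
L = 289/1000 + 429/1000 + 571/1000 + 1 = 2289/1000 = 2.289 bits/symbol.

2.289 bits/symbol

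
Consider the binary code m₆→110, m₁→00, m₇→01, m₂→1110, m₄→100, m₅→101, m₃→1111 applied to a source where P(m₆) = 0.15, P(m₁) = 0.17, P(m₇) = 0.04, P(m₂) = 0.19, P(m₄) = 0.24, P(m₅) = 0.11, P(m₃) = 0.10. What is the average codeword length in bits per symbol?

3.08 bits/symbol

L̄ = Σ pᵢ·ℓᵢ = 0.15·3 + 0.17·2 + 0.04·2 + 0.19·4 + 0.24·3 + 0.11·3 + 0.10·4 = 3.08 bits/symbol.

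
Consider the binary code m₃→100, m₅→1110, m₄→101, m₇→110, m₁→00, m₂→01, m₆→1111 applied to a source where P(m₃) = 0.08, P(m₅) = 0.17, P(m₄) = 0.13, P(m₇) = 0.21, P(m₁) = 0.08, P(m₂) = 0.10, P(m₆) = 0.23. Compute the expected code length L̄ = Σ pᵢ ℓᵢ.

L̄ = Σ pᵢ·ℓᵢ = 0.08·3 + 0.17·4 + 0.13·3 + 0.21·3 + 0.08·2 + 0.10·2 + 0.23·4 = 3.22 bits/symbol.

3.22 bits/symbol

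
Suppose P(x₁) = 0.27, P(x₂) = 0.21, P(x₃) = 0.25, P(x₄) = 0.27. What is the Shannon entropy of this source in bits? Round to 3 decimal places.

H = −Σ pᵢ log₂ pᵢ.
−0.27·log₂(0.27) = 0.5100
−0.21·log₂(0.21) = 0.4728
−0.25·log₂(0.25) = 0.5000
−0.27·log₂(0.27) = 0.5100
Sum ≈ 1.9929 → 1.993 bits.

1.993 bits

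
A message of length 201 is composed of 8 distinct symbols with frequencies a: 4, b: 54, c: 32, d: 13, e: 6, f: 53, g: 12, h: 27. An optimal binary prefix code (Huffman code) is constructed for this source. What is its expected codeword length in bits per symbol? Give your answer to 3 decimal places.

Probabilities are the counts divided by 201.
Repeatedly combine the two least-probable nodes; the expected code length is the sum of the merged weights.
merge 4/201 + 2/67 → 10/201
merge 10/201 + 4/67 → 22/201
merge 13/201 + 22/201 → 35/201
merge 9/67 + 32/201 → 59/201
merge 35/201 + 53/201 → 88/201
merge 18/67 + 59/201 → 113/201
merge 88/201 + 113/201 → 1
L = 10/201 + 22/201 + 35/201 + 59/201 + 88/201 + 113/201 + 1 = 176/67 ≈ 2.627 bits/symbol.

2.627 bits/symbol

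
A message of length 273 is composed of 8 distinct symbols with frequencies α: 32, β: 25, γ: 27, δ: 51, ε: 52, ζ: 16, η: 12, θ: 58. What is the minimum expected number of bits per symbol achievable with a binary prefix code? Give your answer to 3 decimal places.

2.890 bits/symbol

Probabilities are the counts divided by 273.
Repeatedly combine the two least-probable nodes; the expected code length is the sum of the merged weights.
merge 4/91 + 16/273 → 4/39
merge 25/273 + 9/91 → 4/21
merge 4/39 + 32/273 → 20/91
merge 17/91 + 4/21 → 103/273
merge 4/21 + 58/273 → 110/273
merge 20/91 + 103/273 → 163/273
merge 110/273 + 163/273 → 1
L = 4/39 + 4/21 + 20/91 + 103/273 + 110/273 + 163/273 + 1 = 263/91 ≈ 2.890 bits/symbol.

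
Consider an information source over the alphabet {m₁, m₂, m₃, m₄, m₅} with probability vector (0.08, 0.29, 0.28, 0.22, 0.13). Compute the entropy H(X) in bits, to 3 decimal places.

2.187 bits

H = −Σ pᵢ log₂ pᵢ.
−0.08·log₂(0.08) = 0.2915
−0.29·log₂(0.29) = 0.5179
−0.28·log₂(0.28) = 0.5142
−0.22·log₂(0.22) = 0.4806
−0.13·log₂(0.13) = 0.3826
Sum ≈ 2.1869 → 2.187 bits.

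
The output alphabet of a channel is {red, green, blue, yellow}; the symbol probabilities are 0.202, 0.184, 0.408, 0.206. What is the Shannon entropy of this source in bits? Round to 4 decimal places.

1.9127 bits

H = −Σ pᵢ log₂ pᵢ.
−0.202·log₂(0.202) = 0.4661
−0.184·log₂(0.184) = 0.4494
−0.408·log₂(0.408) = 0.5277
−0.206·log₂(0.206) = 0.4695
Sum ≈ 1.9127 → 1.9127 bits.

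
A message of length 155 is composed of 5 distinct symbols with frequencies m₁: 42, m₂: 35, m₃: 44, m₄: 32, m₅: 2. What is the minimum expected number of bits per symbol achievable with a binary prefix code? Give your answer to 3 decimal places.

2.219 bits/symbol

Probabilities are the counts divided by 155.
Repeatedly combine the two least-probable nodes; the expected code length is the sum of the merged weights.
merge 2/155 + 32/155 → 34/155
merge 34/155 + 7/31 → 69/155
merge 42/155 + 44/155 → 86/155
merge 69/155 + 86/155 → 1
L = 34/155 + 69/155 + 86/155 + 1 = 344/155 ≈ 2.219 bits/symbol.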